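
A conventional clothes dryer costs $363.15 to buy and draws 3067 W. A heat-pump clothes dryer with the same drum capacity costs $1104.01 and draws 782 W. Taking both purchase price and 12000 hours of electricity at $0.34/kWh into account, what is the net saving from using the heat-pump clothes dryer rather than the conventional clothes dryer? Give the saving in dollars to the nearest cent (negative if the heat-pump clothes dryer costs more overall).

conventional clothes dryer: $363.15 + (3067/1000) kW × 12000 h × $0.34 = $363.15 + $12513.36 = $12876.51
heat-pump clothes dryer: $1104.01 + (782/1000) kW × 12000 h × $0.34 = $1104.01 + $3190.56 = $4294.57
Saving = $12876.51 − $4294.57 = $8581.94

$8581.94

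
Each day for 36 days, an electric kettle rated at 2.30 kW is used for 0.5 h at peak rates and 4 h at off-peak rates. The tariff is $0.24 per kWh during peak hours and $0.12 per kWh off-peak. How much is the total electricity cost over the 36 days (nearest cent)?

$49.68

Peak energy = 2.3 kW × 0.5 h × 36 = 41.4 kWh
Off-peak energy = 2.3 kW × 4 h × 36 = 331.2 kWh
Cost = 41.4 × $0.24 + 331.2 × $0.12 = $9.936 + $39.744 = $49.68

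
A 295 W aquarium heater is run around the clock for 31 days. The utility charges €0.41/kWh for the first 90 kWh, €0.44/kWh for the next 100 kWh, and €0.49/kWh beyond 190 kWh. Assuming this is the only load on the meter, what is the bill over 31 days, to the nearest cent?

Runtime = 24 h × 31 = 744 h
Energy = 0.295 kW × 744 h = 219.48 kWh
Tier 1 (0–90 kWh): 90 × €0.41 = €36.9
Tier 2 (90–190 kWh): 100 × €0.44 = €44
Above 190 kWh: 29.48 × €0.49 = €14.4452
Bill = €95.35

€95.35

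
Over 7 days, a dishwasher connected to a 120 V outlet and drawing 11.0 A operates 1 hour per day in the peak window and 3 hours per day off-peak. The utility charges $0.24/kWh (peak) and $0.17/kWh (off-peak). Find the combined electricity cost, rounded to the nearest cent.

Power = 11.0 A × 120 V = 1320 W = 1.32 kW
Peak energy = 1.32 kW × 1 h × 7 = 9.24 kWh
Off-peak energy = 1.32 kW × 3 h × 7 = 27.72 kWh
Cost = 9.24 × $0.24 + 27.72 × $0.17 = $2.2176 + $4.7124 = $6.93

$6.93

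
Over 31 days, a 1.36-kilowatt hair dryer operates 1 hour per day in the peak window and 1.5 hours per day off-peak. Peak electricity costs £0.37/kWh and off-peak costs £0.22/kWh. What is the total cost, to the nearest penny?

Peak energy = 1.36 kW × 1 h × 31 = 42.16 kWh
Off-peak energy = 1.36 kW × 1.5 h × 31 = 63.24 kWh
Cost = 42.16 × £0.37 + 63.24 × £0.22 = £15.5992 + £13.9128 = £29.51

£29.51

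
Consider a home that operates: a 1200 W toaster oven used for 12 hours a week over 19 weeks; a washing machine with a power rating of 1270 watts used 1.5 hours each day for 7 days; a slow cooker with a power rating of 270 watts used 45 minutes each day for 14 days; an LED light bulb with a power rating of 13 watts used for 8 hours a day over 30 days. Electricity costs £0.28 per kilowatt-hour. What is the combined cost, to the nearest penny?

toaster oven: Runtime = 12 h/week × 19 weeks = 228 h
toaster oven: 1.2 kW × 228 h = 273.6 kWh
washing machine: Runtime = 1.5 h/day × 7 days = 10.5 h
washing machine: 1.27 kW × 10.5 h = 13.335 kWh
slow cooker: Runtime = 45 min × 14 = 630 min = 10.5 h
slow cooker: 0.27 kW × 10.5 h = 2.835 kWh
LED light bulb: Runtime = 8 h/day × 30 days = 240 h
LED light bulb: 0.013 kW × 240 h = 3.12 kWh
Total energy = 292.89 kWh
Cost = 292.89 × £0.28 = £82.01

£82.01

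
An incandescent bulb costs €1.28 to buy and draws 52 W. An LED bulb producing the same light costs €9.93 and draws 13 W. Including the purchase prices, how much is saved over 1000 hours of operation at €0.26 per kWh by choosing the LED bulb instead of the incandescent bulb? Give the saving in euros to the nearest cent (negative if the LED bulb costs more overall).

incandescent bulb: €1.28 + (52/1000) kW × 1000 h × €0.26 = €1.28 + €13.52 = €14.8
LED bulb: €9.93 + (13/1000) kW × 1000 h × €0.26 = €9.93 + €3.38 = €13.31
Saving = €14.8 − €13.31 = €1.49

€1.49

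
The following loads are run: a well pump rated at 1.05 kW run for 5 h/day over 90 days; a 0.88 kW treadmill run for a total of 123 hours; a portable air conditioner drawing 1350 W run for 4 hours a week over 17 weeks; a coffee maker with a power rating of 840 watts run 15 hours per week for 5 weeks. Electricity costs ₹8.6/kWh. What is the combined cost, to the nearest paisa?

₹6325.64

well pump: Runtime = 5 h/day × 90 days = 450 h
well pump: 1.05 kW × 450 h = 472.5 kWh
treadmill: 0.88 kW × 123 h = 108.24 kWh
portable air conditioner: Runtime = 4 h/week × 17 weeks = 68 h
portable air conditioner: 1.35 kW × 68 h = 91.8 kWh
coffee maker: Runtime = 15 h/week × 5 weeks = 75 h
coffee maker: 0.84 kW × 75 h = 63 kWh
Total energy = 735.54 kWh
Cost = 735.54 × ₹8.6 = ₹6325.64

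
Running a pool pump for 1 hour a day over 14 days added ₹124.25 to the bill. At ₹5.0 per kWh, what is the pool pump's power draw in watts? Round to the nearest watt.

Energy = ₹124.25 ÷ ₹5.0/kWh = 24.85 kWh
Runtime = 1 h/day × 14 days = 14 h
Power = 24.85 kWh ÷ 14 h = 1.775 kW = 1775 W

1775 W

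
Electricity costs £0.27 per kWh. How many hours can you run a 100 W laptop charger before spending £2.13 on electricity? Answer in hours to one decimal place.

Energy available = £2.13 ÷ £0.27/kWh = 7.8889 kWh
Hours = 7.8889 kWh ÷ 0.1 kW = 78.9 h

78.9 h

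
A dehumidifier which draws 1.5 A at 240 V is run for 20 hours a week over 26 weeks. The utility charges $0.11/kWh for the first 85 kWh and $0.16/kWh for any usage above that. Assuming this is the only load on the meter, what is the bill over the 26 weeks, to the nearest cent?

$25.70

Power = 1.5 A × 240 V = 360 W = 0.36 kW
Runtime = 20 h/week × 26 weeks = 520 h
Energy = 0.36 kW × 520 h = 187.2 kWh
Tier 1 (0–85 kWh): 85 × $0.11 = $9.35
Above 85 kWh: 102.2 × $0.16 = $16.352
Bill = $25.70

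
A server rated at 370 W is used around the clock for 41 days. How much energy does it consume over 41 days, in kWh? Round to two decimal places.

Runtime = 24 h × 41 = 984 h
Energy = 0.37 kW × 984 h = 364.08 kWh

364.08 kWh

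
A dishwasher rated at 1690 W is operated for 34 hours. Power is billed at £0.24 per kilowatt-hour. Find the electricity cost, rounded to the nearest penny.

£13.79

Energy = 1.69 kW × 34 h = 57.46 kWh
Cost = 57.46 kWh × £0.24/kWh = £13.79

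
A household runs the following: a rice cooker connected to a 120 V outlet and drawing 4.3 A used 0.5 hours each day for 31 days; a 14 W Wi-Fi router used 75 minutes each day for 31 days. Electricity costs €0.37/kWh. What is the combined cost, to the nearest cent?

€3.16

rice cooker: Power = 4.3 A × 120 V = 516 W = 0.516 kW
rice cooker: Runtime = 0.5 h/day × 31 days = 15.5 h
rice cooker: 0.516 kW × 15.5 h = 7.998 kWh
Wi-Fi router: Runtime = 75 min × 31 = 2325 min = 38.75 h
Wi-Fi router: 0.014 kW × 38.75 h = 0.5425 kWh
Total energy = 8.5405 kWh
Cost = 8.5405 × €0.37 = €3.16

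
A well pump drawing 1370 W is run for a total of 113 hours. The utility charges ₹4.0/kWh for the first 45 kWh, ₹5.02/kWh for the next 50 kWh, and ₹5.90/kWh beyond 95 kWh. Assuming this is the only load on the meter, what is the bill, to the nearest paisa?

Energy = 1.37 kW × 113 h = 154.81 kWh
Tier 1 (0–45 kWh): 45 × ₹4.0 = ₹180
Tier 2 (45–95 kWh): 50 × ₹5.02 = ₹251
Above 95 kWh: 59.81 × ₹5.90 = ₹352.879
Bill = ₹783.88

₹783.88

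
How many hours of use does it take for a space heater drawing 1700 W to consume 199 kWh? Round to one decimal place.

Hours = 199 kWh ÷ 1.7 kW = 117.1 h

117.1 h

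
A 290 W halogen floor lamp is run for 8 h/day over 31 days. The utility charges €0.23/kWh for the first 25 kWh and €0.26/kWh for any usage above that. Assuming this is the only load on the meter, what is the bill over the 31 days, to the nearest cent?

€17.95

Runtime = 8 h/day × 31 days = 248 h
Energy = 0.29 kW × 248 h = 71.92 kWh
Tier 1 (0–25 kWh): 25 × €0.23 = €5.75
Above 25 kWh: 46.92 × €0.26 = €12.1992
Bill = €17.95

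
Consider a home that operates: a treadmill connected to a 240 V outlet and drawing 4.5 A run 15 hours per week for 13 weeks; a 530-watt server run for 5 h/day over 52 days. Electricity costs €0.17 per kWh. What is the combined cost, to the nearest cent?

€59.23

treadmill: Power = 4.5 A × 240 V = 1080 W = 1.08 kW
treadmill: Runtime = 15 h/week × 13 weeks = 195 h
treadmill: 1.08 kW × 195 h = 210.6 kWh
server: Runtime = 5 h/day × 52 days = 260 h
server: 0.53 kW × 260 h = 137.8 kWh
Total energy = 348.4 kWh
Cost = 348.4 × €0.17 = €59.23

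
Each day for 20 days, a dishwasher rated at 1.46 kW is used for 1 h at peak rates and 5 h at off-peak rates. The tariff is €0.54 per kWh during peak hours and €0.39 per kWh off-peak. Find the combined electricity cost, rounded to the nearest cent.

€72.71

Peak energy = 1.46 kW × 1 h × 20 = 29.2 kWh
Off-peak energy = 1.46 kW × 5 h × 20 = 146 kWh
Cost = 29.2 × €0.54 + 146 × €0.39 = €15.768 + €56.94 = €72.71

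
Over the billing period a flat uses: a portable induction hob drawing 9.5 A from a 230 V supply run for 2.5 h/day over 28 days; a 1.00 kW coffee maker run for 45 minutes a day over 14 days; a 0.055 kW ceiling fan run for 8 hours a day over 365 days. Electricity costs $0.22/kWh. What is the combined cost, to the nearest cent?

portable induction hob: Power = 9.5 A × 230 V = 2185 W = 2.185 kW
portable induction hob: Runtime = 2.5 h/day × 28 days = 70 h
portable induction hob: 2.185 kW × 70 h = 152.95 kWh
coffee maker: Runtime = 45 min × 14 = 630 min = 10.5 h
coffee maker: 1 kW × 10.5 h = 10.5 kWh
ceiling fan: Runtime = 8 h/day × 365 days = 2920 h
ceiling fan: 0.055 kW × 2920 h = 160.6 kWh
Total energy = 324.05 kWh
Cost = 324.05 × $0.22 = $71.29

$71.29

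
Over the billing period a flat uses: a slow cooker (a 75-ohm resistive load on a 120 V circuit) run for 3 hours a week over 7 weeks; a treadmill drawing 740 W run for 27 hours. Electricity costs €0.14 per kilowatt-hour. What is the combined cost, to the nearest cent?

slow cooker: Power = V²/R = 120²/75 = 192 W = 0.192 kW
slow cooker: Runtime = 3 h/week × 7 weeks = 21 h
slow cooker: 0.192 kW × 21 h = 4.032 kWh
treadmill: 0.74 kW × 27 h = 19.98 kWh
Total energy = 24.012 kWh
Cost = 24.012 × €0.14 = €3.36

€3.36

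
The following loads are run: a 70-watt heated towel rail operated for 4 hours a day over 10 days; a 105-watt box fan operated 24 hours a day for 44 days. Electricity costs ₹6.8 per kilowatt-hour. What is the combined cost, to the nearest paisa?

heated towel rail: Runtime = 4 h/day × 10 days = 40 h
heated towel rail: 0.07 kW × 40 h = 2.8 kWh
box fan: Runtime = 24 h × 44 = 1056 h
box fan: 0.105 kW × 1056 h = 110.88 kWh
Total energy = 113.68 kWh
Cost = 113.68 × ₹6.8 = ₹773.02

₹773.02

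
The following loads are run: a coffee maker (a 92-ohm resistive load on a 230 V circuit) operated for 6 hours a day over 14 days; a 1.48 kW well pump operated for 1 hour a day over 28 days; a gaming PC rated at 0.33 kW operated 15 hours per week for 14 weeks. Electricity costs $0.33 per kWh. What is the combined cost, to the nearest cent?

$52.48

coffee maker: Power = V²/R = 230²/92 = 575 W = 0.575 kW
coffee maker: Runtime = 6 h/day × 14 days = 84 h
coffee maker: 0.575 kW × 84 h = 48.3 kWh
well pump: Runtime = 1 h/day × 28 days = 28 h
well pump: 1.48 kW × 28 h = 41.44 kWh
gaming PC: Runtime = 15 h/week × 14 weeks = 210 h
gaming PC: 0.33 kW × 210 h = 69.3 kWh
Total energy = 159.04 kWh
Cost = 159.04 × $0.33 = $52.48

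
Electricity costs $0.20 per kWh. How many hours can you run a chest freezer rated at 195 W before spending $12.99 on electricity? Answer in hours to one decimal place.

Energy available = $12.99 ÷ $0.20/kWh = 64.95 kWh
Hours = 64.95 kWh ÷ 0.195 kW = 333.1 h

333.1 h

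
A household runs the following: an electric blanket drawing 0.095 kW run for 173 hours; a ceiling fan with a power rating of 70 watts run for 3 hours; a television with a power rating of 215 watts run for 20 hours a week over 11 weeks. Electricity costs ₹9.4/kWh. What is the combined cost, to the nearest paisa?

electric blanket: 0.095 kW × 173 h = 16.435 kWh
ceiling fan: 0.07 kW × 3 h = 0.21 kWh
television: Runtime = 20 h/week × 11 weeks = 220 h
television: 0.215 kW × 220 h = 47.3 kWh
Total energy = 63.945 kWh
Cost = 63.945 × ₹9.4 = ₹601.08

₹601.08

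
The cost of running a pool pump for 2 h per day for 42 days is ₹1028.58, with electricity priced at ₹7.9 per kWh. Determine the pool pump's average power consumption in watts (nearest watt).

Energy = ₹1028.58 ÷ ₹7.9/kWh = 130.2 kWh
Runtime = 2 h/day × 42 days = 84 h
Power = 130.2 kWh ÷ 84 h = 1.55 kW = 1550 W

1550 W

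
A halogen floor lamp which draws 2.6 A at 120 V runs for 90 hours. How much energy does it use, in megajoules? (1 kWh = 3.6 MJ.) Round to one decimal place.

101.1 MJ

Power = 2.6 A × 120 V = 312 W = 0.312 kW
Energy = 0.312 kW × 90 h = 28.08 kWh
= 28.08 × 3.6 MJ = 101.1 MJ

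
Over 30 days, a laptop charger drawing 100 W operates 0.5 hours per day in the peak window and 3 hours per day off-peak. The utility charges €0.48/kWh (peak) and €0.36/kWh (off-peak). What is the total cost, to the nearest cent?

Peak energy = 0.1 kW × 0.5 h × 30 = 1.5 kWh
Off-peak energy = 0.1 kW × 3 h × 30 = 9 kWh
Cost = 1.5 × €0.48 + 9 × €0.36 = €0.72 + €3.24 = €3.96

€3.96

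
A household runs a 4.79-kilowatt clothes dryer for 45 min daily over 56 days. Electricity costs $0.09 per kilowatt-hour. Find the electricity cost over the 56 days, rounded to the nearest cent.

Runtime = 45 min × 56 = 2520 min = 42 h
Energy = 4.79 kW × 42 h = 201.18 kWh
Cost = 201.18 kWh × $0.09/kWh = $18.11

$18.11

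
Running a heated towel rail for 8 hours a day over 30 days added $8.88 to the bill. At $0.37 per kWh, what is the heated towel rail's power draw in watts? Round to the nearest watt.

Energy = $8.88 ÷ $0.37/kWh = 24 kWh
Runtime = 8 h/day × 30 days = 240 h
Power = 24 kWh ÷ 240 h = 0.1 kW = 100 W

100 W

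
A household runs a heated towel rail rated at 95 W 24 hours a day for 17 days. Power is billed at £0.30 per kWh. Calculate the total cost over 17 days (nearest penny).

£11.63

Runtime = 24 h × 17 = 408 h
Energy = 0.095 kW × 408 h = 38.76 kWh
Cost = 38.76 kWh × £0.30/kWh = £11.63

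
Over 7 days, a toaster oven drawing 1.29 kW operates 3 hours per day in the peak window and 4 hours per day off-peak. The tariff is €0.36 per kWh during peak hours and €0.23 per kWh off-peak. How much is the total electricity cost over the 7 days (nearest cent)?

€18.06

Peak energy = 1.29 kW × 3 h × 7 = 27.09 kWh
Off-peak energy = 1.29 kW × 4 h × 7 = 36.12 kWh
Cost = 27.09 × €0.36 + 36.12 × €0.23 = €9.7524 + €8.3076 = €18.06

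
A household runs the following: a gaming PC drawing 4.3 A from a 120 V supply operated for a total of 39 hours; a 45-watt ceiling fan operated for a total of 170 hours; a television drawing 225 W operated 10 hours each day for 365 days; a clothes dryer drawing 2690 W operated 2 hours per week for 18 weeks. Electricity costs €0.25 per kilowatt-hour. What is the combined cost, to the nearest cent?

gaming PC: Power = 4.3 A × 120 V = 516 W = 0.516 kW
gaming PC: 0.516 kW × 39 h = 20.124 kWh
ceiling fan: 0.045 kW × 170 h = 7.65 kWh
television: Runtime = 10 h/day × 365 days = 3650 h
television: 0.225 kW × 3650 h = 821.25 kWh
clothes dryer: Runtime = 2 h/week × 18 weeks = 36 h
clothes dryer: 2.69 kW × 36 h = 96.84 kWh
Total energy = 945.864 kWh
Cost = 945.864 × €0.25 = €236.47

€236.47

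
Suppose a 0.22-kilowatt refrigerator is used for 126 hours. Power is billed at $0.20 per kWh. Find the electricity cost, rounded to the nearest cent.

$5.54

Energy = 0.22 kW × 126 h = 27.72 kWh
Cost = 27.72 kWh × $0.20/kWh = $5.54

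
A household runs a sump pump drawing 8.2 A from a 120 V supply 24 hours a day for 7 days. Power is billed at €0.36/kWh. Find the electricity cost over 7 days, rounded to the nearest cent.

Power = 8.2 A × 120 V = 984 W = 0.984 kW
Runtime = 24 h × 7 = 168 h
Energy = 0.984 kW × 168 h = 165.312 kWh
Cost = 165.312 kWh × €0.36/kWh = €59.51

€59.51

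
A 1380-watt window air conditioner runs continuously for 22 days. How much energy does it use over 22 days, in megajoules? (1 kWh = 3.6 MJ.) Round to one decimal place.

2623.1 MJ

Runtime = 24 h × 22 = 528 h
Energy = 1.38 kW × 528 h = 728.64 kWh
= 728.64 × 3.6 MJ = 2623.1 MJ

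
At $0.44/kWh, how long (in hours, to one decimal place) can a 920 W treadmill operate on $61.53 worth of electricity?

Energy available = $61.53 ÷ $0.44/kWh = 139.8409 kWh
Hours = 139.8409 kWh ÷ 0.92 kW = 152.0 h

152.0 h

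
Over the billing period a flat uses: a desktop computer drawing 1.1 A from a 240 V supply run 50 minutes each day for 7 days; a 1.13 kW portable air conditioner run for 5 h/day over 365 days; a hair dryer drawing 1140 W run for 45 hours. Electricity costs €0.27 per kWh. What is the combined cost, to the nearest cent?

desktop computer: Power = 1.1 A × 240 V = 264 W = 0.264 kW
desktop computer: Runtime = 50 min × 7 = 350 min = 5.833333… h
desktop computer: 0.264 kW × 5.833333… h = 1.54 kWh
portable air conditioner: Runtime = 5 h/day × 365 days = 1825 h
portable air conditioner: 1.13 kW × 1825 h = 2062.25 kWh
hair dryer: 1.14 kW × 45 h = 51.3 kWh
Total energy = 2115.09 kWh
Cost = 2115.09 × €0.27 = €571.07

€571.07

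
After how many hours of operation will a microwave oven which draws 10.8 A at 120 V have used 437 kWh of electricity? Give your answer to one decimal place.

337.2 h

Power = 10.8 A × 120 V = 1296 W = 1.296 kW
Hours = 437 kWh ÷ 1.296 kW = 337.2 h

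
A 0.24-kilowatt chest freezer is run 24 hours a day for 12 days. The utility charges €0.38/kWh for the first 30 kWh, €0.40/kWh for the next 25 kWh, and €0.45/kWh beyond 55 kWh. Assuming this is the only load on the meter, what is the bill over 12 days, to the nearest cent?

Runtime = 24 h × 12 = 288 h
Energy = 0.24 kW × 288 h = 69.12 kWh
Tier 1 (0–30 kWh): 30 × €0.38 = €11.4
Tier 2 (30–55 kWh): 25 × €0.40 = €10
Above 55 kWh: 14.12 × €0.45 = €6.354
Bill = €27.75

€27.75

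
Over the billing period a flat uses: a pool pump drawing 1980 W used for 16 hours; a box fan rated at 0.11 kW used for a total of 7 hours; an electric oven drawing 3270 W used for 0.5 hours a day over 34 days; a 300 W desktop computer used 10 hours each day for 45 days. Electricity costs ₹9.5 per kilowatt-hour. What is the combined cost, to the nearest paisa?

₹2118.88

pool pump: 1.98 kW × 16 h = 31.68 kWh
box fan: 0.11 kW × 7 h = 0.77 kWh
electric oven: Runtime = 0.5 h/day × 34 days = 17 h
electric oven: 3.27 kW × 17 h = 55.59 kWh
desktop computer: Runtime = 10 h/day × 45 days = 450 h
desktop computer: 0.3 kW × 450 h = 135 kWh
Total energy = 223.04 kWh
Cost = 223.04 × ₹9.5 = ₹2118.88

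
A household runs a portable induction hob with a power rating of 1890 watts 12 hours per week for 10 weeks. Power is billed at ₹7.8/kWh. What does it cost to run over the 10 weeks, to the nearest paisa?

Runtime = 12 h/week × 10 weeks = 120 h
Energy = 1.89 kW × 120 h = 226.8 kWh
Cost = 226.8 kWh × ₹7.8/kWh = ₹1769.04

₹1769.04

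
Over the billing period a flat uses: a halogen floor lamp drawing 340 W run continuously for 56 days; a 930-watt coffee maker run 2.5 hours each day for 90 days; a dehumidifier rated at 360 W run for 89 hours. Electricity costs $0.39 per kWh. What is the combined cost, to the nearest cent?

$272.32

halogen floor lamp: Runtime = 24 h × 56 = 1344 h
halogen floor lamp: 0.34 kW × 1344 h = 456.96 kWh
coffee maker: Runtime = 2.5 h/day × 90 days = 225 h
coffee maker: 0.93 kW × 225 h = 209.25 kWh
dehumidifier: 0.36 kW × 89 h = 32.04 kWh
Total energy = 698.25 kWh
Cost = 698.25 × $0.39 = $272.32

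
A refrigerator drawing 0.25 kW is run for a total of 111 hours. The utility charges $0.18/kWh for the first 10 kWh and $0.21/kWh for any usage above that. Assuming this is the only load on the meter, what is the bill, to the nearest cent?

Energy = 0.25 kW × 111 h = 27.75 kWh
Tier 1 (0–10 kWh): 10 × $0.18 = $1.8
Above 10 kWh: 17.75 × $0.21 = $3.7275
Bill = $5.53

$5.53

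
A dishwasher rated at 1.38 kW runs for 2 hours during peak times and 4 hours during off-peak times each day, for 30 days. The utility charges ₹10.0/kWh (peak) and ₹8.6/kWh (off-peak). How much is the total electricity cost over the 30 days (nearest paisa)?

Peak energy = 1.38 kW × 2 h × 30 = 82.8 kWh
Off-peak energy = 1.38 kW × 4 h × 30 = 165.6 kWh
Cost = 82.8 × ₹10.0 + 165.6 × ₹8.6 = ₹828 + ₹1424.16 = ₹2252.16

₹2252.16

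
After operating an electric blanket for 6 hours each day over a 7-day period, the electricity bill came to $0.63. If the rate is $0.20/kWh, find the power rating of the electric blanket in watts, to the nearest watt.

75 W

Energy = $0.63 ÷ $0.20/kWh = 3.15 kWh
Runtime = 6 h/day × 7 days = 42 h
Power = 3.15 kWh ÷ 42 h = 0.075 kW = 75 W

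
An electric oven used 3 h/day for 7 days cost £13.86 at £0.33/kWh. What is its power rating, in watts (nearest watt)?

Energy = £13.86 ÷ £0.33/kWh = 42 kWh
Runtime = 3 h/day × 7 days = 21 h
Power = 42 kWh ÷ 21 h = 2 kW = 2000 W

2000 W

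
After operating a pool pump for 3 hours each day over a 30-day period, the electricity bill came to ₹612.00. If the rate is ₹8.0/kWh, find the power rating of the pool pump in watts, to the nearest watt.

Energy = ₹612.00 ÷ ₹8.0/kWh = 76.5 kWh
Runtime = 3 h/day × 30 days = 90 h
Power = 76.5 kWh ÷ 90 h = 0.85 kW = 850 W

850 W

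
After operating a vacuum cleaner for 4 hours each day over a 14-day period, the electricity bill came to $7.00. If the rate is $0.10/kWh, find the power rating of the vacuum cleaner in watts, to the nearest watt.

1250 W

Energy = $7.00 ÷ $0.10/kWh = 70 kWh
Runtime = 4 h/day × 14 days = 56 h
Power = 70 kWh ÷ 56 h = 1.25 kW = 1250 W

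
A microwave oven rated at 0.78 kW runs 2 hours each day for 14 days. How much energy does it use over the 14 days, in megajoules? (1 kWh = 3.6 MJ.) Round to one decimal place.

78.6 MJ

Runtime = 2 h/day × 14 days = 28 h
Energy = 0.78 kW × 28 h = 21.84 kWh
= 21.84 × 3.6 MJ = 78.6 MJ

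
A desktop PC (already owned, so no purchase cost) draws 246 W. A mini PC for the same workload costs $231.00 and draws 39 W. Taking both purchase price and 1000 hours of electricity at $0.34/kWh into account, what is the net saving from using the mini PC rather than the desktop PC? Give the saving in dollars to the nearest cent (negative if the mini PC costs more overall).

desktop PC: $0.00 + (246/1000) kW × 1000 h × $0.34 = $0.00 + $83.64 = $83.64
mini PC: $231.00 + (39/1000) kW × 1000 h × $0.34 = $231.00 + $13.26 = $244.26
Saving = $83.64 − $244.26 = −$160.62

-$160.62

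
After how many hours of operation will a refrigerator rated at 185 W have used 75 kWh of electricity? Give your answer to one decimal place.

Hours = 75 kWh ÷ 0.185 kW = 405.4 h

405.4 h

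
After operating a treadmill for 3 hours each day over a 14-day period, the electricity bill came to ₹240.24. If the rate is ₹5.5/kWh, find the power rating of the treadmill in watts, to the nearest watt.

Energy = ₹240.24 ÷ ₹5.5/kWh = 43.68 kWh
Runtime = 3 h/day × 14 days = 42 h
Power = 43.68 kWh ÷ 42 h = 1.04 kW = 1040 W

1040 W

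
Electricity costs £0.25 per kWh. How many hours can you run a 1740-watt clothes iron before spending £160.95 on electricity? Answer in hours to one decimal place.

370.0 h

Energy available = £160.95 ÷ £0.25/kWh = 643.8 kWh
Hours = 643.8 kWh ÷ 1.74 kW = 370.0 h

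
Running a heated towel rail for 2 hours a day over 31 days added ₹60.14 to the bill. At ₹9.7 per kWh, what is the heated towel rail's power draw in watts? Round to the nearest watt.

100 W

Energy = ₹60.14 ÷ ₹9.7/kWh = 6.2 kWh
Runtime = 2 h/day × 31 days = 62 h
Power = 6.2 kWh ÷ 62 h = 0.1 kW = 100 W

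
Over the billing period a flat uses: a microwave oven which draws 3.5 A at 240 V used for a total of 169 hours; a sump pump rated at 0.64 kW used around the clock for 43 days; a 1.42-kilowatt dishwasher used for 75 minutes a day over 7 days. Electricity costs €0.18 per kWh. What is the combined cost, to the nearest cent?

microwave oven: Power = 3.5 A × 240 V = 840 W = 0.84 kW
microwave oven: 0.84 kW × 169 h = 141.96 kWh
sump pump: Runtime = 24 h × 43 = 1032 h
sump pump: 0.64 kW × 1032 h = 660.48 kWh
dishwasher: Runtime = 75 min × 7 = 525 min = 8.75 h
dishwasher: 1.42 kW × 8.75 h = 12.425 kWh
Total energy = 814.865 kWh
Cost = 814.865 × €0.18 = €146.68

€146.68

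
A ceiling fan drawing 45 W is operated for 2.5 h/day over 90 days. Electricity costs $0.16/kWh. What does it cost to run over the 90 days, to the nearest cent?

Runtime = 2.5 h/day × 90 days = 225 h
Energy = 0.045 kW × 225 h = 10.125 kWh
Cost = 10.125 kWh × $0.16/kWh = $1.62

$1.62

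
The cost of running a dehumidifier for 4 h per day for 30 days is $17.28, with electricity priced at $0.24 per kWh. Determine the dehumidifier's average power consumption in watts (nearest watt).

600 W

Energy = $17.28 ÷ $0.24/kWh = 72 kWh
Runtime = 4 h/day × 30 days = 120 h
Power = 72 kWh ÷ 120 h = 0.6 kW = 600 W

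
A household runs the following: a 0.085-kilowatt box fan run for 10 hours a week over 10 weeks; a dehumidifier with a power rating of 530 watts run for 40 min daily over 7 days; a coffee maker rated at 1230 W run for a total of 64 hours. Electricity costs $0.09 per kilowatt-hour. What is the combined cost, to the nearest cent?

box fan: Runtime = 10 h/week × 10 weeks = 100 h
box fan: 0.085 kW × 100 h = 8.5 kWh
dehumidifier: Runtime = 40 min × 7 = 280 min = 4.666666… h
dehumidifier: 0.53 kW × 4.666666… h = 2.473333… kWh
coffee maker: 1.23 kW × 64 h = 78.72 kWh
Total energy = 89.693333… kWh
Cost = 89.693333… × $0.09 = $8.07

$8.07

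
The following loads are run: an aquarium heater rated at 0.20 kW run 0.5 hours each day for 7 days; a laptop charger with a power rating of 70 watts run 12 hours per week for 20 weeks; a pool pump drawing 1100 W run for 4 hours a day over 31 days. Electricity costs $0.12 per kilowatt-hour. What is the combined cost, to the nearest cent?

aquarium heater: Runtime = 0.5 h/day × 7 days = 3.5 h
aquarium heater: 0.2 kW × 3.5 h = 0.7 kWh
laptop charger: Runtime = 12 h/week × 20 weeks = 240 h
laptop charger: 0.07 kW × 240 h = 16.8 kWh
pool pump: Runtime = 4 h/day × 31 days = 124 h
pool pump: 1.1 kW × 124 h = 136.4 kWh
Total energy = 153.9 kWh
Cost = 153.9 × $0.12 = $18.47

$18.47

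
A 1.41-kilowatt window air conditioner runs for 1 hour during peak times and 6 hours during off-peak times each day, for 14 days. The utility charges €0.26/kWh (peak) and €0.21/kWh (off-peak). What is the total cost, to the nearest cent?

Peak energy = 1.41 kW × 1 h × 14 = 19.74 kWh
Off-peak energy = 1.41 kW × 6 h × 14 = 118.44 kWh
Cost = 19.74 × €0.26 + 118.44 × €0.21 = €5.1324 + €24.8724 = €30.00

€30.00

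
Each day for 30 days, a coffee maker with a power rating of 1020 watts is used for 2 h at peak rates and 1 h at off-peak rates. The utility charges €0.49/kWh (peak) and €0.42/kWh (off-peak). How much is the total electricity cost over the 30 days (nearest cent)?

Peak energy = 1.02 kW × 2 h × 30 = 61.2 kWh
Off-peak energy = 1.02 kW × 1 h × 30 = 30.6 kWh
Cost = 61.2 × €0.49 + 30.6 × €0.42 = €29.988 + €12.852 = €42.84

€42.84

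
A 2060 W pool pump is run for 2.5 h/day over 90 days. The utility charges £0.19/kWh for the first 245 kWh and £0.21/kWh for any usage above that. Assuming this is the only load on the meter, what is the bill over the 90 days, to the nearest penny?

£92.44

Runtime = 2.5 h/day × 90 days = 225 h
Energy = 2.06 kW × 225 h = 463.5 kWh
Tier 1 (0–245 kWh): 245 × £0.19 = £46.55
Above 245 kWh: 218.5 × £0.21 = £45.885
Bill = £92.44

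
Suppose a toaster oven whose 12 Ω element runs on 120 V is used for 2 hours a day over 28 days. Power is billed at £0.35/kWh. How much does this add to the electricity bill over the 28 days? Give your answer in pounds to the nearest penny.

Power = V²/R = 120²/12 = 1200 W = 1.2 kW
Runtime = 2 h/day × 28 days = 56 h
Energy = 1.2 kW × 56 h = 67.2 kWh
Cost = 67.2 kWh × £0.35/kWh = £23.52

£23.52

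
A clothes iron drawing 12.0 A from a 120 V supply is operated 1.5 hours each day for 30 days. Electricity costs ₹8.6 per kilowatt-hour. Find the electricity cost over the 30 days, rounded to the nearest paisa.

₹557.28

Power = 12.0 A × 120 V = 1440 W = 1.44 kW
Runtime = 1.5 h/day × 30 days = 45 h
Energy = 1.44 kW × 45 h = 64.8 kWh
Cost = 64.8 kWh × ₹8.6/kWh = ₹557.28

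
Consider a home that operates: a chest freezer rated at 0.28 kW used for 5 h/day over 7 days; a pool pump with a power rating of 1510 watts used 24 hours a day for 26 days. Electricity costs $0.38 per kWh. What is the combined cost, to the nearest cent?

$361.78

chest freezer: Runtime = 5 h/day × 7 days = 35 h
chest freezer: 0.28 kW × 35 h = 9.8 kWh
pool pump: Runtime = 24 h × 26 = 624 h
pool pump: 1.51 kW × 624 h = 942.24 kWh
Total energy = 952.04 kWh
Cost = 952.04 × $0.38 = $361.78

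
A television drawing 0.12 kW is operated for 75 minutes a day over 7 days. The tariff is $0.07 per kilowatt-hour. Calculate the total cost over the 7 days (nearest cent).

Runtime = 75 min × 7 = 525 min = 8.75 h
Energy = 0.12 kW × 8.75 h = 1.05 kWh
Cost = 1.05 kWh × $0.07/kWh = $0.07

$0.07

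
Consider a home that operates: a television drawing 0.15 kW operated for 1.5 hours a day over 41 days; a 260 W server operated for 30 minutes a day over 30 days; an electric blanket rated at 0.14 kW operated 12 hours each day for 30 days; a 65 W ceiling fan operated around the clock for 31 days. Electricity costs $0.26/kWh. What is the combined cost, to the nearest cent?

$29.09

television: Runtime = 1.5 h/day × 41 days = 61.5 h
television: 0.15 kW × 61.5 h = 9.225 kWh
server: Runtime = 30 min × 30 = 900 min = 15 h
server: 0.26 kW × 15 h = 3.9 kWh
electric blanket: Runtime = 12 h/day × 30 days = 360 h
electric blanket: 0.14 kW × 360 h = 50.4 kWh
ceiling fan: Runtime = 24 h × 31 = 744 h
ceiling fan: 0.065 kW × 744 h = 48.36 kWh
Total energy = 111.885 kWh
Cost = 111.885 × $0.26 = $29.09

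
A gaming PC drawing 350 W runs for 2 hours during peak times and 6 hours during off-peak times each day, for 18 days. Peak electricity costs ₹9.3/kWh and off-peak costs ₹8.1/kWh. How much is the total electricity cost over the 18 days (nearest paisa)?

₹423.36

Peak energy = 0.35 kW × 2 h × 18 = 12.6 kWh
Off-peak energy = 0.35 kW × 6 h × 18 = 37.8 kWh
Cost = 12.6 × ₹9.3 + 37.8 × ₹8.1 = ₹117.18 + ₹306.18 = ₹423.36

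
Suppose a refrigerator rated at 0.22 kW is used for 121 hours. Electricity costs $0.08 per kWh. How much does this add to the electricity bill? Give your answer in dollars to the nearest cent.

Energy = 0.22 kW × 121 h = 26.62 kWh
Cost = 26.62 kWh × $0.08/kWh = $2.13

$2.13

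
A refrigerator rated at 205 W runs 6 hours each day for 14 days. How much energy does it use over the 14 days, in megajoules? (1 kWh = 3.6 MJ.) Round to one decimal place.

62.0 MJ

Runtime = 6 h/day × 14 days = 84 h
Energy = 0.205 kW × 84 h = 17.22 kWh
= 17.22 × 3.6 MJ = 62.0 MJ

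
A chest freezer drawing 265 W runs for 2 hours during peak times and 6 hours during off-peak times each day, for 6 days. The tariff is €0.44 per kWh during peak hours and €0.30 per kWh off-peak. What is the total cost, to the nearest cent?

€4.26

Peak energy = 0.265 kW × 2 h × 6 = 3.18 kWh
Off-peak energy = 0.265 kW × 6 h × 6 = 9.54 kWh
Cost = 3.18 × €0.44 + 9.54 × €0.30 = €1.3992 + €2.862 = €4.26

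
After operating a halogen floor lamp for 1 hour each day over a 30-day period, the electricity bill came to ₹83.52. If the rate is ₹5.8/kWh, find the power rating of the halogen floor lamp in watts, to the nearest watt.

Energy = ₹83.52 ÷ ₹5.8/kWh = 14.4 kWh
Runtime = 1 h/day × 30 days = 30 h
Power = 14.4 kWh ÷ 30 h = 0.48 kW = 480 W

480 W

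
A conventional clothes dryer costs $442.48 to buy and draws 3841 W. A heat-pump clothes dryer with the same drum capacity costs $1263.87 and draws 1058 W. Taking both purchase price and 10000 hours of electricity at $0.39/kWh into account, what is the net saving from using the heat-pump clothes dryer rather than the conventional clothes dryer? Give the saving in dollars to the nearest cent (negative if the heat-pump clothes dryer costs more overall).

$10032.31

conventional clothes dryer: $442.48 + (3841/1000) kW × 10000 h × $0.39 = $442.48 + $14979.9 = $15422.38
heat-pump clothes dryer: $1263.87 + (1058/1000) kW × 10000 h × $0.39 = $1263.87 + $4126.2 = $5390.07
Saving = $15422.38 − $5390.07 = $10032.31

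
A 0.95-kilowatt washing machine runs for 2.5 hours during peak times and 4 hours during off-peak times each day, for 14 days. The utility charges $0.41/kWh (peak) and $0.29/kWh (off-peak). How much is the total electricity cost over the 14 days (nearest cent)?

$29.06

Peak energy = 0.95 kW × 2.5 h × 14 = 33.25 kWh
Off-peak energy = 0.95 kW × 4 h × 14 = 53.2 kWh
Cost = 33.25 × $0.41 + 53.2 × $0.29 = $13.6325 + $15.428 = $29.06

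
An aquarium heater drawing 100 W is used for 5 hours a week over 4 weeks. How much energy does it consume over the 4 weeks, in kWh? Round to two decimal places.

2.00 kWh

Runtime = 5 h/week × 4 weeks = 20 h
Energy = 0.1 kW × 20 h = 2 kWh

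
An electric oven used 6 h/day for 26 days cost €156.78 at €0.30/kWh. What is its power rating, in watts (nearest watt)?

3350 W

Energy = €156.78 ÷ €0.30/kWh = 522.6 kWh
Runtime = 6 h/day × 26 days = 156 h
Power = 522.6 kWh ÷ 156 h = 3.35 kW = 3350 W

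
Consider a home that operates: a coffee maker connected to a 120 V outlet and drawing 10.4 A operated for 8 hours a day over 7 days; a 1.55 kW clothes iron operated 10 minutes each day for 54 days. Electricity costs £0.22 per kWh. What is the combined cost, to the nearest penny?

coffee maker: Power = 10.4 A × 120 V = 1248 W = 1.248 kW
coffee maker: Runtime = 8 h/day × 7 days = 56 h
coffee maker: 1.248 kW × 56 h = 69.888 kWh
clothes iron: Runtime = 10 min × 54 = 540 min = 9 h
clothes iron: 1.55 kW × 9 h = 13.95 kWh
Total energy = 83.838 kWh
Cost = 83.838 × £0.22 = £18.44

£18.44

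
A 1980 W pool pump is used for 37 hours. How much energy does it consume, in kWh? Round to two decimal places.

73.26 kWh

Energy = 1.98 kW × 37 h = 73.26 kWh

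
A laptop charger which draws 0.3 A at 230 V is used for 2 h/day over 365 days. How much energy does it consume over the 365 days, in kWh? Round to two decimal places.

Power = 0.3 A × 230 V = 69 W = 0.069 kW
Runtime = 2 h/day × 365 days = 730 h
Energy = 0.069 kW × 730 h = 50.37 kWh

50.37 kWh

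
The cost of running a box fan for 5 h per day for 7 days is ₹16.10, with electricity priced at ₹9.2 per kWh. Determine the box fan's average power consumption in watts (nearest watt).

50 W

Energy = ₹16.10 ÷ ₹9.2/kWh = 1.75 kWh
Runtime = 5 h/day × 7 days = 35 h
Power = 1.75 kWh ÷ 35 h = 0.05 kW = 50 W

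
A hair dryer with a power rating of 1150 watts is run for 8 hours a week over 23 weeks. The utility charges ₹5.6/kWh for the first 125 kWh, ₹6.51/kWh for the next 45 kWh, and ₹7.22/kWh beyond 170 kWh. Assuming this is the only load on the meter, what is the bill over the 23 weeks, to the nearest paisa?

₹1293.30

Runtime = 8 h/week × 23 weeks = 184 h
Energy = 1.15 kW × 184 h = 211.6 kWh
Tier 1 (0–125 kWh): 125 × ₹5.6 = ₹700
Tier 2 (125–170 kWh): 45 × ₹6.51 = ₹292.95
Above 170 kWh: 41.6 × ₹7.22 = ₹300.352
Bill = ₹1293.30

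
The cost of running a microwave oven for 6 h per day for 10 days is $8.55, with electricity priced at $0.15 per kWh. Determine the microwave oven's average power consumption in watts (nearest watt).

950 W

Energy = $8.55 ÷ $0.15/kWh = 57 kWh
Runtime = 6 h/day × 10 days = 60 h
Power = 57 kWh ÷ 60 h = 0.95 kW = 950 W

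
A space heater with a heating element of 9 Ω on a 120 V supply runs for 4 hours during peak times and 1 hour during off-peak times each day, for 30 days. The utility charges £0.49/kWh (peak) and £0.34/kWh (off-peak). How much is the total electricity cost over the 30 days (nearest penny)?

Power = V²/R = 120²/9 = 1600 W = 1.6 kW
Peak energy = 1.6 kW × 4 h × 30 = 192 kWh
Off-peak energy = 1.6 kW × 1 h × 30 = 48 kWh
Cost = 192 × £0.49 + 48 × £0.34 = £94.08 + £16.32 = £110.40

£110.40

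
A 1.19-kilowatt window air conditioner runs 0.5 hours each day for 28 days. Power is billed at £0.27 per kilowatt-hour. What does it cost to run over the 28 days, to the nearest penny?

Runtime = 0.5 h/day × 28 days = 14 h
Energy = 1.19 kW × 14 h = 16.66 kWh
Cost = 16.66 kWh × £0.27/kWh = £4.50

£4.50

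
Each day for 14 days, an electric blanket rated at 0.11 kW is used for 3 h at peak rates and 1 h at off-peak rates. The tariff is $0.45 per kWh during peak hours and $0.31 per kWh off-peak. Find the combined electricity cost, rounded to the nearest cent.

$2.56

Peak energy = 0.11 kW × 3 h × 14 = 4.62 kWh
Off-peak energy = 0.11 kW × 1 h × 14 = 1.54 kWh
Cost = 4.62 × $0.45 + 1.54 × $0.31 = $2.079 + $0.4774 = $2.56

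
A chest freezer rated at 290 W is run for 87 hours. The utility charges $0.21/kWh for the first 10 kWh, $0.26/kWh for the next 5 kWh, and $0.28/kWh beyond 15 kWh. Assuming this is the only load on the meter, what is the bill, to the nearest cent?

$6.26

Energy = 0.29 kW × 87 h = 25.23 kWh
Tier 1 (0–10 kWh): 10 × $0.21 = $2.1
Tier 2 (10–15 kWh): 5 × $0.26 = $1.3
Above 15 kWh: 10.23 × $0.28 = $2.8644
Bill = $6.26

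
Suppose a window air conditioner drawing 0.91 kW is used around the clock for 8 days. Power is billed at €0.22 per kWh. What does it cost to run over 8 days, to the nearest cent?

Runtime = 24 h × 8 = 192 h
Energy = 0.91 kW × 192 h = 174.72 kWh
Cost = 174.72 kWh × €0.22/kWh = €38.44

€38.44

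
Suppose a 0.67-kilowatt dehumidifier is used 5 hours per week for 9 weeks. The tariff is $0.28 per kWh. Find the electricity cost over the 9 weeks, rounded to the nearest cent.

Runtime = 5 h/week × 9 weeks = 45 h
Energy = 0.67 kW × 45 h = 30.15 kWh
Cost = 30.15 kWh × $0.28/kWh = $8.44

$8.44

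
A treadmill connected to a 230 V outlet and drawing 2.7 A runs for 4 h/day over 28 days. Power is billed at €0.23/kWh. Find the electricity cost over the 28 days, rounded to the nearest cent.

Power = 2.7 A × 230 V = 621 W = 0.621 kW
Runtime = 4 h/day × 28 days = 112 h
Energy = 0.621 kW × 112 h = 69.552 kWh
Cost = 69.552 kWh × €0.23/kWh = €16.00

€16.00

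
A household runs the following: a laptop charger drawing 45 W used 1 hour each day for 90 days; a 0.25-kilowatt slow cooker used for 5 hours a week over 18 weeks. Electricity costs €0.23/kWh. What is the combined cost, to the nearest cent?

€6.11

laptop charger: Runtime = 1 h/day × 90 days = 90 h
laptop charger: 0.045 kW × 90 h = 4.05 kWh
slow cooker: Runtime = 5 h/week × 18 weeks = 90 h
slow cooker: 0.25 kW × 90 h = 22.5 kWh
Total energy = 26.55 kWh
Cost = 26.55 × €0.23 = €6.11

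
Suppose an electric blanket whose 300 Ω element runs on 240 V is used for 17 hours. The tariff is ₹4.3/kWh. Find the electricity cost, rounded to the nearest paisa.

Power = V²/R = 240²/300 = 192 W = 0.192 kW
Energy = 0.192 kW × 17 h = 3.264 kWh
Cost = 3.264 kWh × ₹4.3/kWh = ₹14.04

₹14.04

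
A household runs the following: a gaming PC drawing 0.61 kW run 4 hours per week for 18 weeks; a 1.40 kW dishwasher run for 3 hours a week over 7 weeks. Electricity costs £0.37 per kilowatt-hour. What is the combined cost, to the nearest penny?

£27.13

gaming PC: Runtime = 4 h/week × 18 weeks = 72 h
gaming PC: 0.61 kW × 72 h = 43.92 kWh
dishwasher: Runtime = 3 h/week × 7 weeks = 21 h
dishwasher: 1.4 kW × 21 h = 29.4 kWh
Total energy = 73.32 kWh
Cost = 73.32 × £0.37 = £27.13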